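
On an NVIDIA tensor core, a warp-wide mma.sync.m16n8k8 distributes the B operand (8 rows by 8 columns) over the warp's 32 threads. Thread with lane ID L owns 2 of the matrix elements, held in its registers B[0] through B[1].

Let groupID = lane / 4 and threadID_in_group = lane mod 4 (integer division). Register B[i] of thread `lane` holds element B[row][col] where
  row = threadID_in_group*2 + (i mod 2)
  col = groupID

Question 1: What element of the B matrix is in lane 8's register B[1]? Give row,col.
1,2

8: gr=2,th=0
[1] (0*2+1,2) = (1,2)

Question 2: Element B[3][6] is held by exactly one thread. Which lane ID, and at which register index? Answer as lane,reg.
c=6->g=6  r=3->t=1,b0=1
L=6*4+1=25  i=1=1

25,1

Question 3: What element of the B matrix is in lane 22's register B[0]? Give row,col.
22: G=5,T=2
[0] (2*2+0,5) = (4,5)

4,5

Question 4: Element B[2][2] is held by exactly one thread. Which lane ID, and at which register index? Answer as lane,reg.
9,0

c=2⇒gr=2  r=2⇒th=1,odd=0
L=2*4+1=9  i=0=0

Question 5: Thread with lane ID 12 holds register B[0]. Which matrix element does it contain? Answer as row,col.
0,3

12: gr=3,th=0
[0] (0*2+0,3) = (0,3)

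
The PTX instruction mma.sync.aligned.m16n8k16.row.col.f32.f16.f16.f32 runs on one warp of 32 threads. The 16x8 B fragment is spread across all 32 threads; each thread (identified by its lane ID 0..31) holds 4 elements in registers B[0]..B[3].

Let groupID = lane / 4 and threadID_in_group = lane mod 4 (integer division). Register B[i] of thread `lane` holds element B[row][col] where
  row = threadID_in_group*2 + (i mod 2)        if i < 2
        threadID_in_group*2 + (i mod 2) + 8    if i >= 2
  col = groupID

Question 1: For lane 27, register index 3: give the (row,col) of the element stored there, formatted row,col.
15,6

L=27⇒gr=27>>2=6, th=27&3=3
[3]⇒row 3·2+1+8=15  col gr=6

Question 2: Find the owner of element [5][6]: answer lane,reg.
26,1

c:6=>grp=6  r:5=>rB=0,tig=2,lo=1
L=6*4+2=26  i=0*2+1=1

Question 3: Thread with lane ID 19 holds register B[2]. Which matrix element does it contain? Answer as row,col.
14,4

lane 19->19/4=4, 19 mod 4=3
i=2  r:2·3+0+8->14  c:4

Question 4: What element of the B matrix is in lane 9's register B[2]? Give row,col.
lane 9: gr=2 (9/4), th=1 (9%4)
i=2: r=1*2+0+8=10, c=gr=2

10,2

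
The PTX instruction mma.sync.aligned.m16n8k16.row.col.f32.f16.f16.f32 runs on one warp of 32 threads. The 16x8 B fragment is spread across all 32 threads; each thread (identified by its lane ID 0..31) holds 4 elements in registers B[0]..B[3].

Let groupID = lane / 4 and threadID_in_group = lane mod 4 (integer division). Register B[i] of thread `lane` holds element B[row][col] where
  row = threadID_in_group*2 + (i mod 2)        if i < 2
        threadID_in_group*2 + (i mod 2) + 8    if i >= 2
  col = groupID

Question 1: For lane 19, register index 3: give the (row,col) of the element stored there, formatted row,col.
lane 19→19/4=4, 19 mod 4=3
i=3  r:2·3+1+8→15  c:4

15,4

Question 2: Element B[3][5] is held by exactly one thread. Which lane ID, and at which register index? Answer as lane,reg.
21,1

c=5→G=5  r=3→rhi=0,T=1,p=1
L=5*4+1=21  i=0*2+1=1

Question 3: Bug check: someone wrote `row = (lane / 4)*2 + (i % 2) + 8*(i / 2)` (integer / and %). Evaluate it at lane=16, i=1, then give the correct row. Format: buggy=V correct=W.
`(lane / 4)*2 + (i % 2) + 8*(i / 2)`[16,1]=>9
lane 16: grp=4 (16/4), tig=0 (16%4)
i=1: r=0*2+1+0=1, c=grp=4
row: 9 vs 1

buggy=9 correct=1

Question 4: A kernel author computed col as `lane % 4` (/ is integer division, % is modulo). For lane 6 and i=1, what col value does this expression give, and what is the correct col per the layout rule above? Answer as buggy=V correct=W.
buggy=2 correct=1

`lane % 4`[6,1]->2
lane 6: gid=1 (6/4), tid=2 (6%4)
i=1: r=2*2+1+0=5, c=gid=1
col: 2 vs 1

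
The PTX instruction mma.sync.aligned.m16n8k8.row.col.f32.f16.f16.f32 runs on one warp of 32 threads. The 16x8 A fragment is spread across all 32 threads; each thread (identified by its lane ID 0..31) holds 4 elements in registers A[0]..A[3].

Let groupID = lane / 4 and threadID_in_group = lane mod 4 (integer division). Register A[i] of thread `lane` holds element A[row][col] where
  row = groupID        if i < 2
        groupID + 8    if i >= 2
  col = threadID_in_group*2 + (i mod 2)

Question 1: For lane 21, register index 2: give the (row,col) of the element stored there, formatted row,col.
13,2

lane 21: gid=5 (21/4), tid=1 (21%4)
i=2: r=5+8=13, c=1*2+0=2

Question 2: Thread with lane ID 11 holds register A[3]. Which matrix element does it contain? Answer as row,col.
L=11⇒gr=11>>2=2, th=11&3=3
[3]⇒row 2+8=10  col 3·2+1=7

10,7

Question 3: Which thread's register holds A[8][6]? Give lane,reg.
r=8→G=0,rhi=1  c=6→T=3,p=0
L=0*4+3=3  i=1*2+0=2

3,2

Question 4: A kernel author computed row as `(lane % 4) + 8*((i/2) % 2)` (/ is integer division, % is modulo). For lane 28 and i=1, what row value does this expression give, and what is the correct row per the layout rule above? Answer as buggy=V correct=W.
buggy=0 correct=7

`(lane % 4) + 8*((i/2) % 2)`[28,1]->0
lane 28: gid=7 (28/4), tid=0 (28%4)
i=1: r=7+0=7, c=0*2+1=1
row: 0 vs 7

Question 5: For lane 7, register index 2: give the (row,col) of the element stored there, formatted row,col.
lane 7: gr=1 (7/4), th=3 (7%4)
i=2: r=1+8=9, c=3*2+0=6

9,6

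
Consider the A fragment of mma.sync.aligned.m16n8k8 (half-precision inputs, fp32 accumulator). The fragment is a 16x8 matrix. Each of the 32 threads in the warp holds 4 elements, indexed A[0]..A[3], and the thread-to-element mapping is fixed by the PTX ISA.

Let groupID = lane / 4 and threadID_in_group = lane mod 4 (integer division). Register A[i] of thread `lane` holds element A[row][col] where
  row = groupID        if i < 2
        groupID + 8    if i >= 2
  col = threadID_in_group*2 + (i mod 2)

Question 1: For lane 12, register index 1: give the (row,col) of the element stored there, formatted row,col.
3,1

lane 12: grp=3 (12/4), tig=0 (12%4)
i=1: r=3+0=3, c=0*2+1=1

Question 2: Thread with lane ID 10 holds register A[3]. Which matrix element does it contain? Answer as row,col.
10,5

10: G=2,T=2
[3] (2+8,2*2+1) = (10,5)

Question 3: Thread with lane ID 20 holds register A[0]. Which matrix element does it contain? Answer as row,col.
lane 20: G=5 (20/4), T=0 (20%4)
i=0: r=5+0=5, c=0*2+0=0

5,0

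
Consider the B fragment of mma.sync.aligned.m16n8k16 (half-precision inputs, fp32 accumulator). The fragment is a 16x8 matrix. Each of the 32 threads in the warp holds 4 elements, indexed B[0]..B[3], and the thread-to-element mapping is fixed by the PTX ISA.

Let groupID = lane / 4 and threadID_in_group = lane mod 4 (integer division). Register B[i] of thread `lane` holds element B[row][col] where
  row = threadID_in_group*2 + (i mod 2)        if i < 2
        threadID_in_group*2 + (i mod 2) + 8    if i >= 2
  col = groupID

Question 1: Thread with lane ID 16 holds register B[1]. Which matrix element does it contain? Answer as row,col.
L=16->g=16>>2=4, t=16&3=0
[1]->row 0·2+1+0=1  col g=4

1,4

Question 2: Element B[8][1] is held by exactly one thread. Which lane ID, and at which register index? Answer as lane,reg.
c=1⇒gr=1  r=8⇒Rb=1,th=0,odd=0
L=1*4+0=4  i=1*2+0=2

4,2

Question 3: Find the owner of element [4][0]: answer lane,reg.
2,0

c: 0->gid=0  r: 4->r8=0,tid=2,i&1=0
L=0*4+2=2  i=0*2+0=0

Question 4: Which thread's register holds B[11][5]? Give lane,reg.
c=5->g=5  r=11->rb=1,t=1,b0=1
L=5*4+1=21  i=1*2+1=3

21,3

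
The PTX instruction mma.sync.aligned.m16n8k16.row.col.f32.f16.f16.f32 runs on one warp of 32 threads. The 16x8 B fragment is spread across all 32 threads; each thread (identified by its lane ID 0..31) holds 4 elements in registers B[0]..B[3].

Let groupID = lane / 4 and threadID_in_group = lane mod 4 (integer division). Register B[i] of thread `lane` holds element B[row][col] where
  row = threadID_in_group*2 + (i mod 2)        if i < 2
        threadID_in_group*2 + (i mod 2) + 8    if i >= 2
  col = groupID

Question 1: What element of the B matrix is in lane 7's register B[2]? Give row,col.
lane 7: gr=1 (7/4), th=3 (7%4)
i=2: r=3*2+0+8=14, c=gr=1

14,1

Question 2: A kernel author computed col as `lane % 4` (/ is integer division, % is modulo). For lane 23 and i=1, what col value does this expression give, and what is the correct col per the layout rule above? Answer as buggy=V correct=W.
`lane % 4`[23,1]->3
lane 23->23/4=5, 23 mod 4=3
i=1  r:2·3+1+0->7  c:5
col: 3 vs 5

buggy=3 correct=5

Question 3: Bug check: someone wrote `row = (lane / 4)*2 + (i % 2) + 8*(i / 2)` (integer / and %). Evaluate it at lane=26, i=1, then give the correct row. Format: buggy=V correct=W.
`(lane / 4)*2 + (i % 2) + 8*(i / 2)`[26,1]->13
lane 26: g=6 (26/4), t=2 (26%4)
i=1: r=2*2+1+0=5, c=g=6
row: 13 vs 5

buggy=13 correct=5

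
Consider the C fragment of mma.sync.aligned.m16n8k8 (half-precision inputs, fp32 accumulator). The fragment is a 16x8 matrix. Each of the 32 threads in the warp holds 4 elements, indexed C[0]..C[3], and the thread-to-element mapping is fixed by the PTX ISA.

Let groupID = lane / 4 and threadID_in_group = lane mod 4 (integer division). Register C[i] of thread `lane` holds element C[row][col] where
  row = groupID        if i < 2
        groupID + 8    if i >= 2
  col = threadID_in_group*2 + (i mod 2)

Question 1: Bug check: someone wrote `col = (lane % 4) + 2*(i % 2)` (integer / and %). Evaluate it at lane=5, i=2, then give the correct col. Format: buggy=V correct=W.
`(lane % 4) + 2*(i % 2)`[5,2]=>1
L=5=>grp=5>>2=1, tig=5&3=1
[2]=>row 1+8=9  col 1·2+0=2
col: 1 vs 2

buggy=1 correct=2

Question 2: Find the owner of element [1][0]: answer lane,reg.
r:1=>grp=1,rB=0  c:0=>tig=0,lo=0
L=1*4+0=4  i=0*2+0=0

4,0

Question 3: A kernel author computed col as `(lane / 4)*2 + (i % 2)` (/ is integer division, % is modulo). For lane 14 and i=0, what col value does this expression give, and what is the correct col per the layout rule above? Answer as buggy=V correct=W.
`(lane / 4)*2 + (i % 2)`[14,0]⇒6
lane 14: gr=3 (14/4), th=2 (14%4)
i=0: r=3+0=3, c=2*2+0=4
col: 6 vs 4

buggy=6 correct=4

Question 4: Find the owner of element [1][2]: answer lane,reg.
5,0

r=1->g=1,rb=0  c=2->t=1,b0=0
L=1*4+1=5  i=0*2+0=0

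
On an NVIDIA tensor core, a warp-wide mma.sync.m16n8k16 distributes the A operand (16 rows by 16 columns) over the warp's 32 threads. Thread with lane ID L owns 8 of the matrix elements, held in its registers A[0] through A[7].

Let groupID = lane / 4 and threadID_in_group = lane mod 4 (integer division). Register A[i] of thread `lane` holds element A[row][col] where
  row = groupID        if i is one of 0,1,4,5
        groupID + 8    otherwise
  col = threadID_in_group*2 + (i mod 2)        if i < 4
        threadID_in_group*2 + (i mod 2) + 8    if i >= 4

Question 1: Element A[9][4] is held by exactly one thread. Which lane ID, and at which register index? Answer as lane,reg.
r:9=>grp=1,rB=1  c:4=>cB=0,tig=2,lo=0
L=1*4+2=6  i=0*4+1*2+0=2

6,2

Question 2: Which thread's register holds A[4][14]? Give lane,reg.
r=4⇒gr=4,Rb=0  c=14⇒Cb=1,th=3,odd=0
L=4*4+3=19  i=1*4+0*2+0=4

19,4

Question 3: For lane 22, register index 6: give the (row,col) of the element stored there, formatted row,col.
13,12

22: grp=5,tig=2
[6] (5+8,2*2+0+8) = (13,12)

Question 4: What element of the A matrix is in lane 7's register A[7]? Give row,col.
9,15

lane 7->7/4=1, 7 mod 4=3
i=7  r:1+8->9  c:2·3+1+8->15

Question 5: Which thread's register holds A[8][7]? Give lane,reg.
3,3

r=8→G=0,rhi=1  c=7→chi=0,T=3,p=1
L=0*4+3=3  i=0*4+1*2+1=3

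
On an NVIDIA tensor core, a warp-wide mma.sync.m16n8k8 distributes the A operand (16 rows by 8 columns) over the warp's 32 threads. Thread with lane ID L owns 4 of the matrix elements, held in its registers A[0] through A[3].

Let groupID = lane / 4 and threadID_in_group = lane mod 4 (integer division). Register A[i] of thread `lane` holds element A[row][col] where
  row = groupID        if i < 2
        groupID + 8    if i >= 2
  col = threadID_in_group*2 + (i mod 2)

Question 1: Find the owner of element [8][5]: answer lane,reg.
2,3

r: 8->gid=0,r8=1  c: 5->tid=2,i&1=1
L=0*4+2=2  i=1*2+1=3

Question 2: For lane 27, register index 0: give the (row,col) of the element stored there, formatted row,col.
lane 27: gid=6 (27/4), tid=3 (27%4)
i=0: r=6+0=6, c=3*2+0=6

6,6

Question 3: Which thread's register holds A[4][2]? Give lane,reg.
17,0

r=4⇒gr=4,Rb=0  c=2⇒th=1,odd=0
L=4*4+1=17  i=0*2+0=0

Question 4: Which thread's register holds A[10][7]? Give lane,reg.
11,3

r=10->g=2,rb=1  c=7->t=3,b0=1
L=2*4+3=11  i=1*2+1=3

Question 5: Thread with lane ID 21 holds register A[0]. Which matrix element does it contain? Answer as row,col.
lane 21: g=5 (21/4), t=1 (21%4)
i=0: r=5+0=5, c=1*2+0=2

5,2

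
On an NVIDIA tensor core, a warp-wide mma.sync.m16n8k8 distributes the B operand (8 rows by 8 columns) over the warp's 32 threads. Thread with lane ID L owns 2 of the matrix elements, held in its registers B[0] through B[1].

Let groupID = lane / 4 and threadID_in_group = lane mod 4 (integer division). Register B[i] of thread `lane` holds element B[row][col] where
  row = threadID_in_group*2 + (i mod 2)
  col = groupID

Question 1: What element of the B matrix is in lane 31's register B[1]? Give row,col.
7,7

31: gid=7,tid=3
[1] (3*2+1,7) = (7,7)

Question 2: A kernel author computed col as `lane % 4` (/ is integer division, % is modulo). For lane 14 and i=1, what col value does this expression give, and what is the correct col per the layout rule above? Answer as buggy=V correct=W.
buggy=2 correct=3

`lane % 4`[14,1]→2
L=14→G=14>>2=3, T=14&3=2
[1]→row 2·2+1=5  col G=3
col: 2 vs 3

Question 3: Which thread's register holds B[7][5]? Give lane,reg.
23,1

c:5=>grp=5  r:7=>tig=3,lo=1
L=5*4+3=23  i=1=1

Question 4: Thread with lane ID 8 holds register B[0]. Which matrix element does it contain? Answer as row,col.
0,2

lane 8⇒8/4=2, 8 mod 4=0
i=0  r:2·0+0⇒0  c:2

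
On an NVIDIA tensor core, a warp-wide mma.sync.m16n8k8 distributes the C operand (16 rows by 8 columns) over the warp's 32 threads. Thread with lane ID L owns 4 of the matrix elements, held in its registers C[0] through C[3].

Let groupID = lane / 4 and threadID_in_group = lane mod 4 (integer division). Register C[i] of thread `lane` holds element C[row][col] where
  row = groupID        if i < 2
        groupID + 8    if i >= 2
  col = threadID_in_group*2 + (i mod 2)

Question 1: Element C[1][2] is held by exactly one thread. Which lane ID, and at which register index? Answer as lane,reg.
5,0

r:1=>grp=1,rB=0  c:2=>tig=1,lo=0
L=1*4+1=5  i=0*2+0=0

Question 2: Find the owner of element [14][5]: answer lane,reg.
26,3

r=14→G=6,rhi=1  c=5→T=2,p=1
L=6*4+2=26  i=1*2+1=3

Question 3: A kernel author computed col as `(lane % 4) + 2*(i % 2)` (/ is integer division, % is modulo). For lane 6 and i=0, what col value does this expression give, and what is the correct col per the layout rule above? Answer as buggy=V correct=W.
buggy=2 correct=4

`(lane % 4) + 2*(i % 2)`[6,0]->2
L=6->g=6>>2=1, t=6&3=2
[0]->row 1+0=1  col 2·2+0=4
col: 2 vs 4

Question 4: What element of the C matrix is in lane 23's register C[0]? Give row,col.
5,6

L=23->gid=23>>2=5, tid=23&3=3
[0]->row 5+0=5  col 3·2+0=6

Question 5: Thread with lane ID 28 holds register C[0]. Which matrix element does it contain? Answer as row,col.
7,0

lane 28->28/4=7, 28 mod 4=0
i=0  r:7+0->7  c:2·0+0->0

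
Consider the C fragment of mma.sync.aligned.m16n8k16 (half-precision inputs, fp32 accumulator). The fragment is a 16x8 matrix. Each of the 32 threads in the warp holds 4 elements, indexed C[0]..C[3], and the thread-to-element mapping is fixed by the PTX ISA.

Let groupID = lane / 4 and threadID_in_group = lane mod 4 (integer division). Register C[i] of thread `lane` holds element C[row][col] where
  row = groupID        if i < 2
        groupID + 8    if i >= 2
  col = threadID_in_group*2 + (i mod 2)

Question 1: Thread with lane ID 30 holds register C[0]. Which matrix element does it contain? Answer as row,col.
7,4

lane 30: G=7 (30/4), T=2 (30%4)
i=0: r=7+0=7, c=2*2+0=4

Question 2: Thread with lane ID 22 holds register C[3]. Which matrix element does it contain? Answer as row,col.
L=22→G=22>>2=5, T=22&3=2
[3]→row 5+8=13  col 2·2+1=5

13,5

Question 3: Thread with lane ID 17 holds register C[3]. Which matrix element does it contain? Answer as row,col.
lane 17: G=4 (17/4), T=1 (17%4)
i=3: r=4+8=12, c=1*2+1=3

12,3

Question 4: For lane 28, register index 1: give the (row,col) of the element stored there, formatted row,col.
7,1

L=28⇒gr=28>>2=7, th=28&3=0
[1]⇒row 7+0=7  col 0·2+1=1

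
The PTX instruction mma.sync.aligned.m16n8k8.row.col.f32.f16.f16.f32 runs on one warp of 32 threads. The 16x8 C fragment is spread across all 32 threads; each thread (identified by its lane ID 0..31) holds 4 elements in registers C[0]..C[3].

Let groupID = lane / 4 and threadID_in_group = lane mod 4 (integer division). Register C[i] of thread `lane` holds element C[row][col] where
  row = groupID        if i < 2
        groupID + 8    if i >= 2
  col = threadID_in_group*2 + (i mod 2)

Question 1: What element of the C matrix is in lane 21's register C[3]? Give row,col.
13,3

lane 21=>21/4=5, 21 mod 4=1
i=3  r:5+8=>13  c:2·1+1=>3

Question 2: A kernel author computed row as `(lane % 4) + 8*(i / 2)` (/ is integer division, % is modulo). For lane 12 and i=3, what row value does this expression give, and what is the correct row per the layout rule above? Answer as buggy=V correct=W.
buggy=8 correct=11

`(lane % 4) + 8*(i / 2)`[12,3]->8
12: g=3,t=0
[3] (3+8,0*2+1) = (11,1)
row: 8 vs 11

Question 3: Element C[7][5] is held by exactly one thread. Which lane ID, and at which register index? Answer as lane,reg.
30,1

r=7⇒gr=7,Rb=0  c=5⇒th=2,odd=1
L=7*4+2=30  i=0*2+1=1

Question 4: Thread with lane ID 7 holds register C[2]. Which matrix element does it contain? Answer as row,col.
9,6

L=7->gid=7>>2=1, tid=7&3=3
[2]->row 1+8=9  col 3·2+0=6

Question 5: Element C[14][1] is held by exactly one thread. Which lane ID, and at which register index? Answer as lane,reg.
24,3

r=14→G=6,rhi=1  c=1→T=0,p=1
L=6*4+0=24  i=1*2+1=3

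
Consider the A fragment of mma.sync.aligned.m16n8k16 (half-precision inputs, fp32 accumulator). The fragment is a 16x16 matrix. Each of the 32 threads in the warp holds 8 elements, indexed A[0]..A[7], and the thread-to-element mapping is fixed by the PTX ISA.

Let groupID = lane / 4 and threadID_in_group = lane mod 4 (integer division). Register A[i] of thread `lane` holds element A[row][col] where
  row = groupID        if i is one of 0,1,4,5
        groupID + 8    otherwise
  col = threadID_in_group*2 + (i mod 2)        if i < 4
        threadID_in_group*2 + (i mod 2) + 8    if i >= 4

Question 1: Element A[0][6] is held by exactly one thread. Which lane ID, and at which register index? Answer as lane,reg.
r=0→G=0,rhi=0  c=6→chi=0,T=3,p=0
L=0*4+3=3  i=0*4+0*2+0=0

3,0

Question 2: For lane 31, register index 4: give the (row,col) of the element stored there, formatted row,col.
L=31→G=31>>2=7, T=31&3=3
[4]→row 7+0=7  col 3·2+0+8=14

7,14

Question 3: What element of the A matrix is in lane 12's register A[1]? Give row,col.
3,1

12: G=3,T=0
[1] (3+0,0*2+1+0) = (3,1)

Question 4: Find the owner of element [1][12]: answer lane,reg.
r: 1->gid=1,r8=0  c: 12->c8=1,tid=2,i&1=0
L=1*4+2=6  i=1*4+0*2+0=4

6,4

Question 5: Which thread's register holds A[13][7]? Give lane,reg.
23,3

r=13⇒gr=5,Rb=1  c=7⇒Cb=0,th=3,odd=1
L=5*4+3=23  i=0*4+1*2+1=3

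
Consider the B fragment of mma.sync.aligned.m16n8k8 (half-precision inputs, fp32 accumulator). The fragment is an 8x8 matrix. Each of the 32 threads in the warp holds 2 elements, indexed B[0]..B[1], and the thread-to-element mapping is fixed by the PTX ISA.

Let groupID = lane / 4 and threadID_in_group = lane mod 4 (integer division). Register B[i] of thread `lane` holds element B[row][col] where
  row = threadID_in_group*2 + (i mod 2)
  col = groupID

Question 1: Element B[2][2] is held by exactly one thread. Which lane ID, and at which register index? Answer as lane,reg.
c=2⇒gr=2  r=2⇒th=1,odd=0
L=2*4+1=9  i=0=0

9,0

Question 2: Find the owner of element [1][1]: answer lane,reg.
4,1

c: 1->gid=1  r: 1->tid=0,i&1=1
L=1*4+0=4  i=1=1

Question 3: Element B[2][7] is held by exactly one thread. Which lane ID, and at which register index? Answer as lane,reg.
29,0

c=7→G=7  r=2→T=1,p=0
L=7*4+1=29  i=0=0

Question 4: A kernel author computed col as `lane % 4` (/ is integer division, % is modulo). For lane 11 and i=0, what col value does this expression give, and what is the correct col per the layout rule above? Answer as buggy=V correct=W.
`lane % 4`[11,0]=>3
L=11=>grp=11>>2=2, tig=11&3=3
[0]=>row 3·2+0=6  col grp=2
col: 3 vs 2

buggy=3 correct=2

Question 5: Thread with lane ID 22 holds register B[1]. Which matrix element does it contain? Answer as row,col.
5,5

lane 22->22/4=5, 22 mod 4=2
i=1  r:2·2+1->5  c:5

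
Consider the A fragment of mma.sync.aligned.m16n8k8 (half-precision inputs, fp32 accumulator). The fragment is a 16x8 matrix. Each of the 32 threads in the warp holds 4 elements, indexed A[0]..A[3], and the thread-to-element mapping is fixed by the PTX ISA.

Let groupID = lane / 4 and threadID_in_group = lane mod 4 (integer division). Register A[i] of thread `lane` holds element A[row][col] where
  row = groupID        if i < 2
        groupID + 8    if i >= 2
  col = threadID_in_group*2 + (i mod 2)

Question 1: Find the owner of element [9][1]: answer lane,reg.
4,3

r: 9->gid=1,r8=1  c: 1->tid=0,i&1=1
L=1*4+0=4  i=1*2+1=3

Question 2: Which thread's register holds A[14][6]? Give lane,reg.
r:14=>grp=6,rB=1  c:6=>tig=3,lo=0
L=6*4+3=27  i=1*2+0=2

27,2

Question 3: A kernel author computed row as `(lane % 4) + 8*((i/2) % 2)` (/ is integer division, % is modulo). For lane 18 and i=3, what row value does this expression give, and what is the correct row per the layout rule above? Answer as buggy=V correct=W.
buggy=10 correct=12

`(lane % 4) + 8*((i/2) % 2)`[18,3]→10
lane 18→18/4=4, 18 mod 4=2
i=3  r:4+8→12  c:2·2+1→5
row: 10 vs 12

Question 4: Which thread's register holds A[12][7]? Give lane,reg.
r=12⇒gr=4,Rb=1  c=7⇒th=3,odd=1
L=4*4+3=19  i=1*2+1=3

19,3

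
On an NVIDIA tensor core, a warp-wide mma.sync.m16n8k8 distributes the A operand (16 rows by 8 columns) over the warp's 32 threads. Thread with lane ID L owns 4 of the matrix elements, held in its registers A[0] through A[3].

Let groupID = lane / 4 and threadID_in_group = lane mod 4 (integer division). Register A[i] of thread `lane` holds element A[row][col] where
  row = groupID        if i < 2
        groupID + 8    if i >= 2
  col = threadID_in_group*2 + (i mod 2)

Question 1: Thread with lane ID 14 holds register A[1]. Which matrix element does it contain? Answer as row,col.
lane 14→14/4=3, 14 mod 4=2
i=1  r:3+0→3  c:2·2+1→5

3,5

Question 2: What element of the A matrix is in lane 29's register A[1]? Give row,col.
7,3

lane 29: gid=7 (29/4), tid=1 (29%4)
i=1: r=7+0=7, c=1*2+1=3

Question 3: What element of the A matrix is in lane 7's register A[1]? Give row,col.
1,7

lane 7: gid=1 (7/4), tid=3 (7%4)
i=1: r=1+0=1, c=3*2+1=7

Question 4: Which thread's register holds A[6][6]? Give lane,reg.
r:6=>grp=6,rB=0  c:6=>tig=3,lo=0
L=6*4+3=27  i=0*2+0=0

27,0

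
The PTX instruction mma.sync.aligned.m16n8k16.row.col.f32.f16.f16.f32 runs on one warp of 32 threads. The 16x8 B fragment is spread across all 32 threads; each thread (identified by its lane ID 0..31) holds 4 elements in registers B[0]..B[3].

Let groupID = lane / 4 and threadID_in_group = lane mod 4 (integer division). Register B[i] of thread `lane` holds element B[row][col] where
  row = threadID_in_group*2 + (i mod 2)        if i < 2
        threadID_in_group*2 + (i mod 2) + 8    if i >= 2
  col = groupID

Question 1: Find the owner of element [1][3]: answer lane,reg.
c=3->g=3  r=1->rb=0,t=0,b0=1
L=3*4+0=12  i=0*2+1=1

12,1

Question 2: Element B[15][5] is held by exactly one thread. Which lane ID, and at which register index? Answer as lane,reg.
23,3

c=5→G=5  r=15→rhi=1,T=3,p=1
L=5*4+3=23  i=1*2+1=3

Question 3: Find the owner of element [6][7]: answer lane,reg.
c=7⇒gr=7  r=6⇒Rb=0,th=3,odd=0
L=7*4+3=31  i=0*2+0=0

31,0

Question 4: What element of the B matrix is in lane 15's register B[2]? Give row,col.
L=15⇒gr=15>>2=3, th=15&3=3
[2]⇒row 3·2+0+8=14  col gr=3

14,3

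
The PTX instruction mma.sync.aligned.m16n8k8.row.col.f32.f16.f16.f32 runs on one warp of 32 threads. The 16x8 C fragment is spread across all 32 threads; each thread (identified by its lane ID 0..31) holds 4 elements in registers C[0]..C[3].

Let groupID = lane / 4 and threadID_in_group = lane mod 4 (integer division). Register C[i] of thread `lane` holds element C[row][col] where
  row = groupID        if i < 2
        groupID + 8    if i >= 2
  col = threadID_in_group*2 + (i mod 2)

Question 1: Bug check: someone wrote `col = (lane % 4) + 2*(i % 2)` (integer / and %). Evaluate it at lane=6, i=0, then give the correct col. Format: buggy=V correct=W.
buggy=2 correct=4

`(lane % 4) + 2*(i % 2)`[6,0]→2
L=6→G=6>>2=1, T=6&3=2
[0]→row 1+0=1  col 2·2+0=4
col: 2 vs 4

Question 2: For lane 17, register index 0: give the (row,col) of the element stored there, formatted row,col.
4,2

17: g=4,t=1
[0] (4+0,1*2+0) = (4,2)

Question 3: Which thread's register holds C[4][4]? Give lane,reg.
18,0

r=4->g=4,rb=0  c=4->t=2,b0=0
L=4*4+2=18  i=0*2+0=0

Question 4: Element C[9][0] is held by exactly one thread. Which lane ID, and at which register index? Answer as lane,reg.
r:9=>grp=1,rB=1  c:0=>tig=0,lo=0
L=1*4+0=4  i=1*2+0=2

4,2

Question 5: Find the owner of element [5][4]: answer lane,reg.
r=5⇒gr=5,Rb=0  c=4⇒th=2,odd=0
L=5*4+2=22  i=0*2+0=0

22,0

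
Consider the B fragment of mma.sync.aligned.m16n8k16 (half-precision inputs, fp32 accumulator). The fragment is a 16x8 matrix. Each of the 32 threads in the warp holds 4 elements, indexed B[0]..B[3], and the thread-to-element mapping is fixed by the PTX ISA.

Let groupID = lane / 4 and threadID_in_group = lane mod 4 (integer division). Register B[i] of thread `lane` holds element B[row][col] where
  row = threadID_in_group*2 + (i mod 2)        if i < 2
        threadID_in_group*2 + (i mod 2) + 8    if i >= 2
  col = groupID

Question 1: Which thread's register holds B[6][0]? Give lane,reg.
3,0

c:0=>grp=0  r:6=>rB=0,tig=3,lo=0
L=0*4+3=3  i=0*2+0=0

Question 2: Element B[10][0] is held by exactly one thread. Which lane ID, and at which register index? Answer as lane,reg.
1,2

c=0⇒gr=0  r=10⇒Rb=1,th=1,odd=0
L=0*4+1=1  i=1*2+0=2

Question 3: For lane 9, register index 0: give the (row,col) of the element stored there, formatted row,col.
2,2

L=9=>grp=9>>2=2, tig=9&3=1
[0]=>row 1·2+0+0=2  col grp=2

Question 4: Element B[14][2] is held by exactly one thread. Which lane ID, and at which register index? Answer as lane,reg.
11,2

c:2=>grp=2  r:14=>rB=1,tig=3,lo=0
L=2*4+3=11  i=1*2+0=2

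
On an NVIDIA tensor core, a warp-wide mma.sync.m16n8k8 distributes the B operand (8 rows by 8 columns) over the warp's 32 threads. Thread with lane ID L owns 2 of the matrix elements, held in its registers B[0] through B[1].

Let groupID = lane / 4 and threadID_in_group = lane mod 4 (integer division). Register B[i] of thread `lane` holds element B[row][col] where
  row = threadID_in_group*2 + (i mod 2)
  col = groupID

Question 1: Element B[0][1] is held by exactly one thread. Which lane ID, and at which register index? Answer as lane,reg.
4,0

c:1=>grp=1  r:0=>tig=0,lo=0
L=1*4+0=4  i=0=0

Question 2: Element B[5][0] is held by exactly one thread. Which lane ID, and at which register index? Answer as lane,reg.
2,1

c=0->g=0  r=5->t=2,b0=1
L=0*4+2=2  i=1=1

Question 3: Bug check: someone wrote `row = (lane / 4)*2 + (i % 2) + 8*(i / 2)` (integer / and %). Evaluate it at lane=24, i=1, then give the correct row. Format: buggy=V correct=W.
`(lane / 4)*2 + (i % 2) + 8*(i / 2)`[24,1]->13
lane 24: g=6 (24/4), t=0 (24%4)
i=1: r=0*2+1=1, c=g=6
row: 13 vs 1

buggy=13 correct=1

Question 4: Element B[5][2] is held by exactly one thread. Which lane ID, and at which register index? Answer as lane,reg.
10,1

c: 2->gid=2  r: 5->tid=2,i&1=1
L=2*4+2=10  i=1=1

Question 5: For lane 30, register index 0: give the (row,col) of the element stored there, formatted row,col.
4,7

lane 30: gid=7 (30/4), tid=2 (30%4)
i=0: r=2*2+0=4, c=gid=7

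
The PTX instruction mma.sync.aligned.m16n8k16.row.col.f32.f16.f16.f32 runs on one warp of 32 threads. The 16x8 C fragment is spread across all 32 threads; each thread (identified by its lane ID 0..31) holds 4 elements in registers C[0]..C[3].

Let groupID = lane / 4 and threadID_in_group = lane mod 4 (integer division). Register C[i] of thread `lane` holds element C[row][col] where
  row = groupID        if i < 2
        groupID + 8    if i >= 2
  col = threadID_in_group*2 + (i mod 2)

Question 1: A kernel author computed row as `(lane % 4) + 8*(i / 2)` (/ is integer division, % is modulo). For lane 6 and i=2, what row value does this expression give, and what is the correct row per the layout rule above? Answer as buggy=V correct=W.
`(lane % 4) + 8*(i / 2)`[6,2]→10
lane 6: G=1 (6/4), T=2 (6%4)
i=2: r=1+8=9, c=2*2+0=4
row: 10 vs 9

buggy=10 correct=9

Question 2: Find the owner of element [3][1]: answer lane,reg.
r:3=>grp=3,rB=0  c:1=>tig=0,lo=1
L=3*4+0=12  i=0*2+1=1

12,1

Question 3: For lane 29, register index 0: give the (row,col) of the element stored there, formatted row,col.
L=29->g=29>>2=7, t=29&3=1
[0]->row 7+0=7  col 1·2+0=2

7,2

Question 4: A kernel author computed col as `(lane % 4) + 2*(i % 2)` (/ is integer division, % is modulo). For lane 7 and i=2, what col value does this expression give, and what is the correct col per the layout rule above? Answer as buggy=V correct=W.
`(lane % 4) + 2*(i % 2)`[7,2]->3
7: gid=1,tid=3
[2] (1+8,3*2+0) = (9,6)
col: 3 vs 6

buggy=3 correct=6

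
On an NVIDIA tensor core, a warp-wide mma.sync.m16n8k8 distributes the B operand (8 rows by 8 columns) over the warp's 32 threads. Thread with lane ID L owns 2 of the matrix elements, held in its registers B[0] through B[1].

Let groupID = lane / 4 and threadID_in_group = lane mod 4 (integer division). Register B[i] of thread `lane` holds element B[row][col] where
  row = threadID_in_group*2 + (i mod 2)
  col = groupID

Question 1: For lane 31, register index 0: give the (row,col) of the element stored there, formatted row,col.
6,7

lane 31: grp=7 (31/4), tig=3 (31%4)
i=0: r=3*2+0=6, c=grp=7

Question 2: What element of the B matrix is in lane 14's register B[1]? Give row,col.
lane 14: gid=3 (14/4), tid=2 (14%4)
i=1: r=2*2+1=5, c=gid=3

5,3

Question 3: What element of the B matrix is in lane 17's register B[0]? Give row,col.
2,4

lane 17⇒17/4=4, 17 mod 4=1
i=0  r:2·1+0⇒2  c:4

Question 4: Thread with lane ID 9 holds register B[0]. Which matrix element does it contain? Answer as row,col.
L=9->gid=9>>2=2, tid=9&3=1
[0]->row 1·2+0=2  col gid=2

2,2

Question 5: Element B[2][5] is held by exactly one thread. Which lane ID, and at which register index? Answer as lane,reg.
21,0

c=5→G=5  r=2→T=1,p=0
L=5*4+1=21  i=0=0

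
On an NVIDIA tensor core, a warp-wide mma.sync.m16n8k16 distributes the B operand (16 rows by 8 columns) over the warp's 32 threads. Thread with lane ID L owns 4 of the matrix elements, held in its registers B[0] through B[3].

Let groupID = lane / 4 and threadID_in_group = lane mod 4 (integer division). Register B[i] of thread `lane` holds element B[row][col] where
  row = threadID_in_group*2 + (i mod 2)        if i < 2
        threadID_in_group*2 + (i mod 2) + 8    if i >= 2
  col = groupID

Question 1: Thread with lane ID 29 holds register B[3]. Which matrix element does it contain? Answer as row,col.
29: G=7,T=1
[3] (1*2+1+8,7) = (11,7)

11,7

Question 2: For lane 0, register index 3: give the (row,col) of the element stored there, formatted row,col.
9,0

0: gid=0,tid=0
[3] (0*2+1+8,0) = (9,0)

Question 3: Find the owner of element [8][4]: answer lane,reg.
16,2

c: 4->gid=4  r: 8->r8=1,tid=0,i&1=0
L=4*4+0=16  i=1*2+0=2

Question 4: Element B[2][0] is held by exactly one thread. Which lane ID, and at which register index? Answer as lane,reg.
c=0→G=0  r=2→rhi=0,T=1,p=0
L=0*4+1=1  i=0*2+0=0

1,0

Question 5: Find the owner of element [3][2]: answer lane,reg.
c=2→G=2  r=3→rhi=0,T=1,p=1
L=2*4+1=9  i=0*2+1=1

9,1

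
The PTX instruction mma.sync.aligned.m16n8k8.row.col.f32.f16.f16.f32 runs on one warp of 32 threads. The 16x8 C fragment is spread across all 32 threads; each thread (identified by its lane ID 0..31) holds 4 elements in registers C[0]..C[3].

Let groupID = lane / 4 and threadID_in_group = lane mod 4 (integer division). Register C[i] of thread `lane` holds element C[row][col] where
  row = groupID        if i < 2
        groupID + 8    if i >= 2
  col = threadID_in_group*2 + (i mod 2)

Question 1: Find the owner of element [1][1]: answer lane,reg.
r=1->g=1,rb=0  c=1->t=0,b0=1
L=1*4+0=4  i=0*2+1=1

4,1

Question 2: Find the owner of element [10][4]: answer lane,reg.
10,2

r=10⇒gr=2,Rb=1  c=4⇒th=2,odd=0
L=2*4+2=10  i=1*2+0=2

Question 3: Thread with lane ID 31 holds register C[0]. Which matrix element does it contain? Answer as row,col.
7,6

lane 31->31/4=7, 31 mod 4=3
i=0  r:7+0->7  c:2·3+0->6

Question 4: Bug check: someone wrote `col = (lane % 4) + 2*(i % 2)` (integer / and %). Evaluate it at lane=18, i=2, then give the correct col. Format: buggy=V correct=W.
buggy=2 correct=4

`(lane % 4) + 2*(i % 2)`[18,2]->2
lane 18: g=4 (18/4), t=2 (18%4)
i=2: r=4+8=12, c=2*2+0=4
col: 2 vs 4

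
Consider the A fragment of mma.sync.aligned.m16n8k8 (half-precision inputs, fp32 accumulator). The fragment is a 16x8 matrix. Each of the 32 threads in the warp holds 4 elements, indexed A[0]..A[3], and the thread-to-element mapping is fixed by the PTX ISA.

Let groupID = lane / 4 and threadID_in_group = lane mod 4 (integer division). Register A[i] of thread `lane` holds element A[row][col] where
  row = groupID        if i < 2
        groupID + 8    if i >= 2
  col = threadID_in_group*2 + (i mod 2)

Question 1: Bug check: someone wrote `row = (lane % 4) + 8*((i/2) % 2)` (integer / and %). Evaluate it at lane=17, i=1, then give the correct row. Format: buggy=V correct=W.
`(lane % 4) + 8*((i/2) % 2)`[17,1]->1
lane 17->17/4=4, 17 mod 4=1
i=1  r:4+0->4  c:2·1+1->3
row: 1 vs 4

buggy=1 correct=4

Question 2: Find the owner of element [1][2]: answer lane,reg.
5,0

r=1→G=1,rhi=0  c=2→T=1,p=0
L=1*4+1=5  i=0*2+0=0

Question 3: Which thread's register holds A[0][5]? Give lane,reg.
2,1

r=0⇒gr=0,Rb=0  c=5⇒th=2,odd=1
L=0*4+2=2  i=0*2+1=1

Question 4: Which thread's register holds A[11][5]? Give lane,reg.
14,3

r: 11->gid=3,r8=1  c: 5->tid=2,i&1=1
L=3*4+2=14  i=1*2+1=3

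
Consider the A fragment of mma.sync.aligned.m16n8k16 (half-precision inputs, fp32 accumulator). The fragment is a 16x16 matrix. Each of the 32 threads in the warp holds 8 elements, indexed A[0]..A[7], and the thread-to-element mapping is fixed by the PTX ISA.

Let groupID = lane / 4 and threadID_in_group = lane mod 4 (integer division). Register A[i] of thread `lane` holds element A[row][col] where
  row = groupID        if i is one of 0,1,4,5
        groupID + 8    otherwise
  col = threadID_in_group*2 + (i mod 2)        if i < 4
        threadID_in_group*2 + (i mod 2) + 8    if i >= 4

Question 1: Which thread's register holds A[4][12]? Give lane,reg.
r: 4->gid=4,r8=0  c: 12->c8=1,tid=2,i&1=0
L=4*4+2=18  i=1*4+0*2+0=4

18,4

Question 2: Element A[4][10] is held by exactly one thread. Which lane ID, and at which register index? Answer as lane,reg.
17,4

r:4=>grp=4,rB=0  c:10=>cB=1,tig=1,lo=0
L=4*4+1=17  i=1*4+0*2+0=4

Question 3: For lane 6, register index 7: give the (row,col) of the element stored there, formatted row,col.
9,13

lane 6: gid=1 (6/4), tid=2 (6%4)
i=7: r=1+8=9, c=2*2+1+8=13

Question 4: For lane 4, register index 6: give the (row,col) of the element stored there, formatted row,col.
9,8

4: G=1,T=0
[6] (1+8,0*2+0+8) = (9,8)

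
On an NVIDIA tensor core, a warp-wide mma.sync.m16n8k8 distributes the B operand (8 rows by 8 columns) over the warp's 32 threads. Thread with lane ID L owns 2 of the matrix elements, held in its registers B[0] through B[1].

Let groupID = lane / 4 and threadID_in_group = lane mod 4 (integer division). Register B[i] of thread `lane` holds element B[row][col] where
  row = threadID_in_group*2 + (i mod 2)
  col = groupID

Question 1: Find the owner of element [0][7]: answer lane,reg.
28,0

c=7→G=7  r=0→T=0,p=0
L=7*4+0=28  i=0=0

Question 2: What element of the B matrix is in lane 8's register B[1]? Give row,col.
1,2

8: gr=2,th=0
[1] (0*2+1,2) = (1,2)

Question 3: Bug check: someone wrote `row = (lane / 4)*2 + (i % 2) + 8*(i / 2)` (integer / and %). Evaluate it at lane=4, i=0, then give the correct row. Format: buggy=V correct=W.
buggy=2 correct=0

`(lane / 4)*2 + (i % 2) + 8*(i / 2)`[4,0]→2
L=4→G=4>>2=1, T=4&3=0
[0]→row 0·2+0=0  col G=1
row: 2 vs 0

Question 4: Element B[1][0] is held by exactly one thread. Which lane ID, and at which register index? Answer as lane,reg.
c=0→G=0  r=1→T=0,p=1
L=0*4+0=0  i=1=1

0,1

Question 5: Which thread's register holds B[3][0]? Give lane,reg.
1,1

c: 0->gid=0  r: 3->tid=1,i&1=1
L=0*4+1=1  i=1=1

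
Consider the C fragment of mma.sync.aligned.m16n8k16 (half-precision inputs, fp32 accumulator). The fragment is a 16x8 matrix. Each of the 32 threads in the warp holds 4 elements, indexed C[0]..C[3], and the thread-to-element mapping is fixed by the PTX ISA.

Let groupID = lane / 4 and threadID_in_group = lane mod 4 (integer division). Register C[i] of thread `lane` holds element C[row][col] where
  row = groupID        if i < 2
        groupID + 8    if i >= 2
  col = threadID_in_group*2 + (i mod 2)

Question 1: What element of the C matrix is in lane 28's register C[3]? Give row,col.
lane 28: G=7 (28/4), T=0 (28%4)
i=3: r=7+8=15, c=0*2+1=1

15,1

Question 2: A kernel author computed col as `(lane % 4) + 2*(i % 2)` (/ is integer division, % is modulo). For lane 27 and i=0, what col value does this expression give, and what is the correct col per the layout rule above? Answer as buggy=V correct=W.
`(lane % 4) + 2*(i % 2)`[27,0]->3
27: g=6,t=3
[0] (6+0,3*2+0) = (6,6)
col: 3 vs 6

buggy=3 correct=6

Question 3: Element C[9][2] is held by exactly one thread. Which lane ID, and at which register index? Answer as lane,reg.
5,2

r=9→G=1,rhi=1  c=2→T=1,p=0
L=1*4+1=5  i=1*2+0=2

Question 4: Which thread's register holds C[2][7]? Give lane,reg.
r=2→G=2,rhi=0  c=7→T=3,p=1
L=2*4+3=11  i=0*2+1=1

11,1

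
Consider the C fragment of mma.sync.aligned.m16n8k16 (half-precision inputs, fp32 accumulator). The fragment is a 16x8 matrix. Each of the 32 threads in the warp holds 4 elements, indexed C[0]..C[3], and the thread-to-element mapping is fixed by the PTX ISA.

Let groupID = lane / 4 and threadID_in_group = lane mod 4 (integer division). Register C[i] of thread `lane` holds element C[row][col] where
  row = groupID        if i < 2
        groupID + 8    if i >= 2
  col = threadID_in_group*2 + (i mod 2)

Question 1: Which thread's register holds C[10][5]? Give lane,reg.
r:10=>grp=2,rB=1  c:5=>tig=2,lo=1
L=2*4+2=10  i=1*2+1=3

10,3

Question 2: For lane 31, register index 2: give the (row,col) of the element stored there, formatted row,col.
31: gr=7,th=3
[2] (7+8,3*2+0) = (15,6)

15,6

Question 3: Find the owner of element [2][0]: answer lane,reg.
8,0

r=2->g=2,rb=0  c=0->t=0,b0=0
L=2*4+0=8  i=0*2+0=0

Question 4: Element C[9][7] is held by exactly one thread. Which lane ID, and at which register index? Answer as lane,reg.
7,3

r=9⇒gr=1,Rb=1  c=7⇒th=3,odd=1
L=1*4+3=7  i=1*2+1=3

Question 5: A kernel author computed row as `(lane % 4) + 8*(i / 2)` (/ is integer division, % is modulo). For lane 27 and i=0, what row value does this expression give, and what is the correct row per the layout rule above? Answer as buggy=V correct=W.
buggy=3 correct=6

`(lane % 4) + 8*(i / 2)`[27,0]→3
L=27→G=27>>2=6, T=27&3=3
[0]→row 6+0=6  col 3·2+0=6
row: 3 vs 6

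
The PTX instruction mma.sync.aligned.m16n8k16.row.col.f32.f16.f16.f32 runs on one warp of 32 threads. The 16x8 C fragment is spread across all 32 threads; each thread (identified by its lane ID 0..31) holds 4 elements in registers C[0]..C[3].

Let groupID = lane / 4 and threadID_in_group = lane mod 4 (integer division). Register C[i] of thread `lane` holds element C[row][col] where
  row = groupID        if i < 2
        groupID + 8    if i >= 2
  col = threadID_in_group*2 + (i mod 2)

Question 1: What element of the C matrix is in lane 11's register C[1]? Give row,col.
2,7

lane 11: g=2 (11/4), t=3 (11%4)
i=1: r=2+0=2, c=3*2+1=7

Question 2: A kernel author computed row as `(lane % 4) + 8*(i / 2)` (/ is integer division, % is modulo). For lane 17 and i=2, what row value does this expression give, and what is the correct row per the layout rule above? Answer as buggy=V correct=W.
buggy=9 correct=12

`(lane % 4) + 8*(i / 2)`[17,2]⇒9
L=17⇒gr=17>>2=4, th=17&3=1
[2]⇒row 4+8=12  col 1·2+0=2
row: 9 vs 12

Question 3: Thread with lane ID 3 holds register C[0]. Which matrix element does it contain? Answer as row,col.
0,6

3: G=0,T=3
[0] (0+0,3*2+0) = (0,6)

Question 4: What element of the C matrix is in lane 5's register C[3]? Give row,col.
lane 5: grp=1 (5/4), tig=1 (5%4)
i=3: r=1+8=9, c=1*2+1=3

9,3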